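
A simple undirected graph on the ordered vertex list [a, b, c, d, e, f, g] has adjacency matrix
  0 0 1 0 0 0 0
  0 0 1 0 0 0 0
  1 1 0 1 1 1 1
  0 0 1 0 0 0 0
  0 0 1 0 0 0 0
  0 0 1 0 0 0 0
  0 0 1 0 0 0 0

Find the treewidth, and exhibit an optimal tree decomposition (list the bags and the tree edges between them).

Treewidth 1.
One optimal decomposition is:
Bags: B1 = {c, d}  B2 = {c, e}  B3 = {c, f}  B4 = {c, g}  B5 = {b, c}  B6 = {a, c}
Tree: B1–B2, B2–B3, B2–B4, B4–B5, B3–B6

Every bag has size at most 2, so the width is 2 − 1 = 1 and tw(G) ≤ 1. G has an edge, so its treewidth is at least 1. The upper and lower bounds meet at 1, so that is the treewidth.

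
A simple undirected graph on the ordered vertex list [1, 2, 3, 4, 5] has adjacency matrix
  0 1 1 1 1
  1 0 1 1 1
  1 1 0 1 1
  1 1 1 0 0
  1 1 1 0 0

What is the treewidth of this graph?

3

A width-3 tree decomposition is:
Bags: B1 = {1, 2, 3, 5}  B2 = {1, 2, 3, 4}
Tree: B1–B2
The largest bag has 4 vertices, giving width 3; this decomposition certifies tw(G) ≤ 3. For the lower bound, the 4 vertices {1, 2, 3, 4} are pairwise adjacent, and any tree decomposition puts a clique entirely inside one bag — forcing width ≥ 3. Combining the bounds, tw(G) = 3.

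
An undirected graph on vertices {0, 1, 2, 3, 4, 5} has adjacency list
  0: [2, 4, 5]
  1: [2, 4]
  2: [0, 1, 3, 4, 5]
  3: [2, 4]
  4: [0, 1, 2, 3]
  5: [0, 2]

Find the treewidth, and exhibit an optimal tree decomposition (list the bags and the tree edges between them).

Each bag holds 3 vertices, so the decomposition has width 2, which upper-bounds the treewidth. Conversely, {0, 2, 4} is a clique of size 3, and the vertices of any clique must share a bag in every tree decomposition; so some bag has ≥ 3 vertices and tw(G) ≥ 2. Combining the bounds, tw(G) = 2.

Treewidth 2.
One such decomposition:
Bags: B1 = {0, 2, 4}  B2 = {1, 2, 4}  B3 = {0, 2, 5}  B4 = {2, 3, 4}
Tree: B1–B2, B1–B3, B2–B4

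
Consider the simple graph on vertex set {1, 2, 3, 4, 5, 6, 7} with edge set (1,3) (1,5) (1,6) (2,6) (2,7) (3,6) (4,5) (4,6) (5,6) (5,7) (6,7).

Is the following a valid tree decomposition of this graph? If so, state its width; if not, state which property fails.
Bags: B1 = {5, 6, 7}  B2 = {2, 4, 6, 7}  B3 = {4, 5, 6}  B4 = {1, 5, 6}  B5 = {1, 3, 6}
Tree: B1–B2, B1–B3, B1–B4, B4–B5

A tree decomposition must satisfy three properties: every vertex lies in some bag; for every edge, both endpoints lie together in some bag; and for every vertex, the bags containing it form a connected subtree. Here bags containing vertex 4 are not connected in the tree, so the decomposition is invalid.

No — bags containing vertex 4 are not connected in the tree.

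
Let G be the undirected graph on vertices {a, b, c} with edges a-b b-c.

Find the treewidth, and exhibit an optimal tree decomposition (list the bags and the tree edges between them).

Each bag holds 2 vertices, so the decomposition has width 1, which upper-bounds the treewidth. G has an edge, so its treewidth is at least 1. Hence tw(G) = 1 exactly.

Treewidth 1.
One such decomposition:
Bags: B1 = {a, b}  B2 = {b, c}
Tree: B1–B2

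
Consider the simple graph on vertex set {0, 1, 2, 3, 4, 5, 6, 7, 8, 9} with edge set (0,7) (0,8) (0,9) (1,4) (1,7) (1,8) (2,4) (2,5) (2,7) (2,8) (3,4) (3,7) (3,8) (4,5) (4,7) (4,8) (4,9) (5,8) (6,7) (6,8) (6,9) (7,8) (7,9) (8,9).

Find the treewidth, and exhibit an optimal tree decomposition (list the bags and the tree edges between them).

Treewidth 3.
One optimal decomposition is:
Bags: B1 = {4, 7, 8, 9}  B2 = {6, 7, 8, 9}  B3 = {2, 4, 7, 8}  B4 = {3, 4, 7, 8}  B5 = {1, 4, 7, 8}  B6 = {0, 7, 8, 9}  B7 = {2, 4, 5, 8}
Tree: B1–B2, B1–B3, B1–B4, B1–B5, B2–B6, B3–B7

The largest bag has 4 vertices, giving width 3; this decomposition certifies tw(G) ≤ 3. Conversely, {2, 4, 5, 8} is a clique of size 4, and the vertices of any clique must share a bag in every tree decomposition; so some bag has ≥ 4 vertices and tw(G) ≥ 3. Combining the bounds, tw(G) = 3.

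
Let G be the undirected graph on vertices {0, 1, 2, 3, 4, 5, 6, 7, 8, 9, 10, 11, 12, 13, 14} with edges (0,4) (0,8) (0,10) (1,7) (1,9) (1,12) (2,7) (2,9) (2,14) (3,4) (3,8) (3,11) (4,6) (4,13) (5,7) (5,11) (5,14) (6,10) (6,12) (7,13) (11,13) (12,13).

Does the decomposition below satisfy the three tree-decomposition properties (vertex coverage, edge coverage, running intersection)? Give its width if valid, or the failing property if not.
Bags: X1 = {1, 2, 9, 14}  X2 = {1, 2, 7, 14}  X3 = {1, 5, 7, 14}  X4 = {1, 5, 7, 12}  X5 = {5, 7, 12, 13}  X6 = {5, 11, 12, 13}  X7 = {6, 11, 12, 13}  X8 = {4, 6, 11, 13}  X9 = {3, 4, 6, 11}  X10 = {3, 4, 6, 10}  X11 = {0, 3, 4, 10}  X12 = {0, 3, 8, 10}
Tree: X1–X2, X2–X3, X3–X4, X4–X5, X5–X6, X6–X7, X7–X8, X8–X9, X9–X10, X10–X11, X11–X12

Yes; width 3.

Vertex coverage: the bags together contain {0, 1, 2, 3, 4, 5, 6, 7, 8, 9, 10, 11, 12, 13, 14}, the full vertex set. Edge coverage: each edge of G has both endpoints in at least one bag. Running intersection: for every vertex, the bags containing it form a connected subtree. All three properties hold, so this is a valid tree decomposition of width max|bag| − 1 = 3, and hence tw(G) ≤ 3.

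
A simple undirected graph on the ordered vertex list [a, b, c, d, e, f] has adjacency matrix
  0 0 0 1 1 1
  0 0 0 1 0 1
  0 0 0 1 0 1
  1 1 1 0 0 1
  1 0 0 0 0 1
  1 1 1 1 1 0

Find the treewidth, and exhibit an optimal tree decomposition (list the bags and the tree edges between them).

The largest bag has 3 vertices, giving width 2; this decomposition certifies tw(G) ≤ 2. For the lower bound, the 3 vertices {c, d, f} are pairwise adjacent, and any tree decomposition puts a clique entirely inside one bag — forcing width ≥ 2. The upper and lower bounds meet at 2, so that is the treewidth.

Treewidth 2.
Bags: B1 = {a, d, f}  B2 = {c, d, f}  B3 = {b, d, f}  B4 = {a, e, f}
Tree: B1–B2, B2–B3, B1–B4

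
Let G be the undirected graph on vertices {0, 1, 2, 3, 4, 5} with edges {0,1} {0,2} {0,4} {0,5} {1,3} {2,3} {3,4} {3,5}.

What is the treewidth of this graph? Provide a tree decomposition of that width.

Treewidth 2.
Bags: B1 = {0, 2, 3}  B2 = {0, 3, 4}  B3 = {0, 1, 3}  B4 = {0, 3, 5}
Tree: B1–B2, B2–B3, B3–B4

Each bag holds 3 vertices, so the decomposition has width 2, which upper-bounds the treewidth. The edges 2–0–4–3–2 form a cycle, so G is not a tree and its treewidth is at least 2. Hence tw(G) = 2 exactly.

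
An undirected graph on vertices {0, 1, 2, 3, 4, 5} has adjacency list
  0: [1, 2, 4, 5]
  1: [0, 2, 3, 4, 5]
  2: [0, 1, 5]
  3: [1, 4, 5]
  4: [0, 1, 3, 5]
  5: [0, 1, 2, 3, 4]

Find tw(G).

A width-3 tree decomposition is:
Bags: B1 = {0, 1, 2, 5}  B2 = {0, 1, 4, 5}  B3 = {1, 3, 4, 5}
Tree: B1–B2, B2–B3
Every bag has size at most 4, so the width is 4 − 1 = 3 and tw(G) ≤ 3. For the lower bound, the 4 vertices {0, 1, 2, 5} are pairwise adjacent, and any tree decomposition puts a clique entirely inside one bag — forcing width ≥ 3. The upper and lower bounds meet at 3, so that is the treewidth.

3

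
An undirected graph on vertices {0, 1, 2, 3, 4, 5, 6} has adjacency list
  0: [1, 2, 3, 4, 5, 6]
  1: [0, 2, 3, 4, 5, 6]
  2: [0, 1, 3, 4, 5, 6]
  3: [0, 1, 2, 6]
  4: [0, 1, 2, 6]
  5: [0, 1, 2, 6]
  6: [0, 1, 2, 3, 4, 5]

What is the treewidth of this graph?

A width-4 tree decomposition is:
Bags: B1 = {0, 1, 2, 5, 6}  B2 = {0, 1, 2, 3, 6}  B3 = {0, 1, 2, 4, 6}
Tree: B1–B2, B1–B3
The largest bag has 5 vertices, giving width 4; this decomposition certifies tw(G) ≤ 4. For the lower bound, the 5 vertices {0, 1, 2, 3, 6} are pairwise adjacent, and any tree decomposition puts a clique entirely inside one bag — forcing width ≥ 4. Therefore the treewidth is 4.

4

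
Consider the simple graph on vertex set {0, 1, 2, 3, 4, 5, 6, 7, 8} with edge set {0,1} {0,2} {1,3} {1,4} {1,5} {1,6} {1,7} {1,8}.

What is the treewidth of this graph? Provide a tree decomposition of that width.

Treewidth 1.
One optimal decomposition is:
Bags: B1 = {0, 1}  B2 = {1, 5}  B3 = {1, 8}  B4 = {1, 7}  B5 = {0, 2}  B6 = {1, 3}  B7 = {1, 4}  B8 = {1, 6}
Tree: B1–B2, B2–B3, B1–B4, B1–B5, B2–B6, B4–B7, B2–B8

Every bag has size at most 2, so the width is 2 − 1 = 1 and tw(G) ≤ 1. G has an edge, so its treewidth is at least 1. Hence tw(G) = 1 exactly.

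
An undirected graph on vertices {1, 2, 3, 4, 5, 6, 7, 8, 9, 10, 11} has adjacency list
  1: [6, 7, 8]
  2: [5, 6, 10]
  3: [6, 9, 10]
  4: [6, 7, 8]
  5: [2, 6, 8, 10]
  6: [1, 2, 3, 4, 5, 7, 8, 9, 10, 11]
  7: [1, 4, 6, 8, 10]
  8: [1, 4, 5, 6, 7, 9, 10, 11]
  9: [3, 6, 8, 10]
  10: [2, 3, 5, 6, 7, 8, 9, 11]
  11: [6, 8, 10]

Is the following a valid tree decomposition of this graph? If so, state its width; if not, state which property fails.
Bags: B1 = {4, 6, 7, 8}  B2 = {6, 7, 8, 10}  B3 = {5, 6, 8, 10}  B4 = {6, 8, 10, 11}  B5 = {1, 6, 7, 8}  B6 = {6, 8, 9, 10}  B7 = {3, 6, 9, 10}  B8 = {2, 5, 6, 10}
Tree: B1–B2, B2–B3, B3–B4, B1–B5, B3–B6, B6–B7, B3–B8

Yes; width 3.

Checking the three conditions: (i) the bags cover all of {1, 2, 3, 4, 5, 6, 7, 8, 9, 10, 11}; (ii) for each edge, some bag contains both endpoints; (iii) the bags containing any fixed vertex form a subtree. All hold, so the decomposition is valid with width 4 − 1 = 3.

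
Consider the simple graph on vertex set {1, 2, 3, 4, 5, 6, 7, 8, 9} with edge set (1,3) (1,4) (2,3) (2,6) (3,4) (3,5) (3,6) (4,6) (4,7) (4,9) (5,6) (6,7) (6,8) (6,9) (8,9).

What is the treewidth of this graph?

2

A width-2 tree decomposition is:
Bags: B1 = {4, 6, 7}  B2 = {3, 4, 6}  B3 = {1, 3, 4}  B4 = {4, 6, 9}  B5 = {6, 8, 9}  B6 = {3, 5, 6}  B7 = {2, 3, 6}
Tree: B1–B2, B2–B3, B1–B4, B4–B5, B2–B6, B6–B7
Every bag has size at most 3, so the width is 3 − 1 = 2 and tw(G) ≤ 2. Conversely, {1, 3, 4} is a clique of size 3, and the vertices of any clique must share a bag in every tree decomposition; so some bag has ≥ 3 vertices and tw(G) ≥ 2. The upper and lower bounds meet at 2, so that is the treewidth.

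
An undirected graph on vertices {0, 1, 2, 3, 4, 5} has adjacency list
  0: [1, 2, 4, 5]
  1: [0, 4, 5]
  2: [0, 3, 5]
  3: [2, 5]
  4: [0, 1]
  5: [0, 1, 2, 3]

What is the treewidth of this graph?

A width-2 tree decomposition is:
Bags: B1 = {0, 1, 5}  B2 = {0, 2, 5}  B3 = {2, 3, 5}  B4 = {0, 1, 4}
Tree: B1–B2, B2–B3, B1–B4
Each bag holds 3 vertices, so the decomposition has width 2, which upper-bounds the treewidth. On the other hand G contains the 3-clique {0, 1, 4}. A clique must lie in a single bag of any decomposition, so no decomposition can have width below 2. Hence tw(G) = 2 exactly.

2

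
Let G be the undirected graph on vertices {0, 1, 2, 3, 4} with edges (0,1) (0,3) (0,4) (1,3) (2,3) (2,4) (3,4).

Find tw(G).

A width-2 tree decomposition is:
Bags: B1 = {0, 3, 4}  B2 = {0, 1, 3}  B3 = {2, 3, 4}
Tree: B1–B2, B1–B3
The largest bag has 3 vertices, giving width 2; this decomposition certifies tw(G) ≤ 2. Conversely, {0, 1, 3} is a clique of size 3, and the vertices of any clique must share a bag in every tree decomposition; so some bag has ≥ 3 vertices and tw(G) ≥ 2. The upper and lower bounds meet at 2, so that is the treewidth.

2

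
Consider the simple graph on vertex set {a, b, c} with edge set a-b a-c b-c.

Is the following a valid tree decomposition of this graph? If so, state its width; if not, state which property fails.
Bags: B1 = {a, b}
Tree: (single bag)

No — vertex c appears in no bag.

A tree decomposition must satisfy three properties: every vertex lies in some bag; for every edge, both endpoints lie together in some bag; and for every vertex, the bags containing it form a connected subtree. Here vertex c appears in no bag, so the decomposition is invalid.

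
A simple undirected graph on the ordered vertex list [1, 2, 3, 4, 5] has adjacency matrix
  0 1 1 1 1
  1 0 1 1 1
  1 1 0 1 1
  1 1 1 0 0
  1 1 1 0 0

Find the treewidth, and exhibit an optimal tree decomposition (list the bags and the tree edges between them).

Each bag holds 4 vertices, so the decomposition has width 3, which upper-bounds the treewidth. For the lower bound, the 4 vertices {1, 2, 3, 4} are pairwise adjacent, and any tree decomposition puts a clique entirely inside one bag — forcing width ≥ 3. The upper and lower bounds meet at 3, so that is the treewidth.

Treewidth 3.
Bags: B1 = {1, 2, 3, 5}  B2 = {1, 2, 3, 4}
Tree: B1–B2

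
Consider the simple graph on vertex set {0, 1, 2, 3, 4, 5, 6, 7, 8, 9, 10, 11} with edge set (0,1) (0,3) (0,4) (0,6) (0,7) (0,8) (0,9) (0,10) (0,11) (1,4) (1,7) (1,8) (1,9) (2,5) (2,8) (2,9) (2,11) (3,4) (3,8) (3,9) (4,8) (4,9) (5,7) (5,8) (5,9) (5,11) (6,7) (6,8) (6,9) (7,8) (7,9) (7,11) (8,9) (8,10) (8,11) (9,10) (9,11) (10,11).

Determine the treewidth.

4

A width-4 tree decomposition is:
Bags: B1 = {0, 1, 7, 8, 9}  B2 = {0, 6, 7, 8, 9}  B3 = {0, 7, 8, 9, 11}  B4 = {0, 1, 4, 8, 9}  B5 = {0, 8, 9, 10, 11}  B6 = {0, 3, 4, 8, 9}  B7 = {5, 7, 8, 9, 11}  B8 = {2, 5, 8, 9, 11}
Tree: B1–B2, B1–B3, B1–B4, B3–B5, B4–B6, B3–B7, B7–B8
The largest bag has 5 vertices, giving width 4; this decomposition certifies tw(G) ≤ 4. For the lower bound, the 5 vertices {0, 8, 9, 10, 11} are pairwise adjacent, and any tree decomposition puts a clique entirely inside one bag — forcing width ≥ 4. The upper and lower bounds meet at 4, so that is the treewidth.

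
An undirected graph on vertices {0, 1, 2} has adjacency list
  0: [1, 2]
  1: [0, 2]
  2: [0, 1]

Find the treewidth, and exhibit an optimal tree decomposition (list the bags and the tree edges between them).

With just one bag of size 3, the width is 3 − 1 = 2, so tw(G) ≤ 2. On the other hand G contains the 3-clique {0, 1, 2}. A clique must lie in a single bag of any decomposition, so no decomposition can have width below 2. Combining the bounds, tw(G) = 2.

Treewidth 2.
One such decomposition:
Bags: B1 = {0, 1, 2}
Tree: (single bag)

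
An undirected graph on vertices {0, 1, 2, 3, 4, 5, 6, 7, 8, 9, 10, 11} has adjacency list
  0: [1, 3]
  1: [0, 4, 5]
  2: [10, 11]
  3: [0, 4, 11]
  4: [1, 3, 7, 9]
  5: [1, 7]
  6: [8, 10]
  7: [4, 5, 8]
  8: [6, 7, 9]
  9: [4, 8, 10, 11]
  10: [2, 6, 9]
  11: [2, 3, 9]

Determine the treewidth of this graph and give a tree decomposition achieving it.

Treewidth 3.
Bags: B1 = {2, 6, 8, 10}  B2 = {2, 8, 9, 10}  B3 = {2, 8, 9, 11}  B4 = {7, 8, 9, 11}  B5 = {4, 7, 9, 11}  B6 = {3, 4, 7, 11}  B7 = {3, 4, 5, 7}  B8 = {1, 3, 4, 5}  B9 = {0, 1, 3, 5}
Tree: B1–B2, B2–B3, B3–B4, B4–B5, B5–B6, B6–B7, B7–B8, B8–B9

Every bag has size at most 4, so the width is 4 − 1 = 3 and tw(G) ≤ 3. For the lower bound: the 4 vertex sets {2,6,10}, {8}, {9}, {3,4,7,11} are disjoint, each induces a connected subgraph, and every pair is joined by at least one edge of G. Contracting each set to a single vertex therefore yields K_{4} as a minor, and since treewidth is minor-monotone, tw(G) ≥ tw(K_{4}) = 3. Hence tw(G) = 3 exactly.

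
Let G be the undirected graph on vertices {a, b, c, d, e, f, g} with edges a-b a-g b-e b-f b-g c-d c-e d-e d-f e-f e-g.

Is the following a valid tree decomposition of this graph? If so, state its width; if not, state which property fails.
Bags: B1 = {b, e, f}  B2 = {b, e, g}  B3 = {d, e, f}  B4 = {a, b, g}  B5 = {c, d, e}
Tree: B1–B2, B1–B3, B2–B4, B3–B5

Vertex coverage: the bags together contain {a, b, c, d, e, f, g}, the full vertex set. Edge coverage: each edge of G has both endpoints in at least one bag. Running intersection: for every vertex, the bags containing it form a connected subtree. All three properties hold, so this is a valid tree decomposition of width max|bag| − 1 = 2, and hence tw(G) ≤ 2.

Yes; width 2.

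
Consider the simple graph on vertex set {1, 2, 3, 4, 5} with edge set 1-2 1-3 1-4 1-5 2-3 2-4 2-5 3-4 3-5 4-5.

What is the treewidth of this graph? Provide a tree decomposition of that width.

A single bag containing all 5 vertices is trivially a valid decomposition of width 4. For the lower bound, the 5 vertices {1, 2, 3, 4, 5} are pairwise adjacent, and any tree decomposition puts a clique entirely inside one bag — forcing width ≥ 4. Hence tw(G) = 4 exactly.

Treewidth 4.
One such decomposition:
Bags: B1 = {1, 2, 3, 4, 5}
Tree: (single bag)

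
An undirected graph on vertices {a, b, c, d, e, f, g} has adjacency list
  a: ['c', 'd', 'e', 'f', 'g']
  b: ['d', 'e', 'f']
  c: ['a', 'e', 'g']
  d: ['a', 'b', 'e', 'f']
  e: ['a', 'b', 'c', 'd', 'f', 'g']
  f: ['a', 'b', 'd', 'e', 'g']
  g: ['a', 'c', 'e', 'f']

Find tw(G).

A width-3 tree decomposition is:
Bags: B1 = {a, d, e, f}  B2 = {b, d, e, f}  B3 = {a, e, f, g}  B4 = {a, c, e, g}
Tree: B1–B2, B1–B3, B3–B4
Every bag has size at most 4, so the width is 4 − 1 = 3 and tw(G) ≤ 3. Conversely, {a, c, e, g} is a clique of size 4, and the vertices of any clique must share a bag in every tree decomposition; so some bag has ≥ 4 vertices and tw(G) ≥ 3. Therefore the treewidth is 3.

3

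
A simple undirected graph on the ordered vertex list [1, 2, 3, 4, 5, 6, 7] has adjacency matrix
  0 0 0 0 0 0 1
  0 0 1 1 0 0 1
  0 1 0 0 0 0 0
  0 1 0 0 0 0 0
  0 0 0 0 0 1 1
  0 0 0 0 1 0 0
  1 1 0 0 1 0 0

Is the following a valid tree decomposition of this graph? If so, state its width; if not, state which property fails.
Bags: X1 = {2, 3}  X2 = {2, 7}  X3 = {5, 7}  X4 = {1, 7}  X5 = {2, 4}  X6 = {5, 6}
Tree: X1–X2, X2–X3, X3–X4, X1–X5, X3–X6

Checking the three conditions: (i) the bags cover all of {1, 2, 3, 4, 5, 6, 7}; (ii) for each edge, some bag contains both endpoints; (iii) the bags containing any fixed vertex form a subtree. All hold, so the decomposition is valid with width 2 − 1 = 1.

Yes; width 1.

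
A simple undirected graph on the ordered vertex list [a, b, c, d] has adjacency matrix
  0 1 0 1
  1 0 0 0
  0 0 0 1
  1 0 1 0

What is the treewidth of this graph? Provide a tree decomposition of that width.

Treewidth 1.
One optimal decomposition is:
Bags: B1 = {a, b}  B2 = {a, d}  B3 = {c, d}
Tree: B1–B2, B2–B3

The largest bag has 2 vertices, giving width 1; this decomposition certifies tw(G) ≤ 1. Any graph with an edge has treewidth ≥ 1, and G has the edge b–a. Combining the bounds, tw(G) = 1.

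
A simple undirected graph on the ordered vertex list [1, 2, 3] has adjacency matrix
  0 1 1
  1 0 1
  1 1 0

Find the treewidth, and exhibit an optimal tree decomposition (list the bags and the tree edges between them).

Treewidth 2.
One such decomposition:
Bags: B1 = {1, 2, 3}
Tree: (single bag)

A single bag containing all 3 vertices is trivially a valid decomposition of width 2. On the other hand G contains the 3-clique {1, 2, 3}. A clique must lie in a single bag of any decomposition, so no decomposition can have width below 2. Hence tw(G) = 2 exactly.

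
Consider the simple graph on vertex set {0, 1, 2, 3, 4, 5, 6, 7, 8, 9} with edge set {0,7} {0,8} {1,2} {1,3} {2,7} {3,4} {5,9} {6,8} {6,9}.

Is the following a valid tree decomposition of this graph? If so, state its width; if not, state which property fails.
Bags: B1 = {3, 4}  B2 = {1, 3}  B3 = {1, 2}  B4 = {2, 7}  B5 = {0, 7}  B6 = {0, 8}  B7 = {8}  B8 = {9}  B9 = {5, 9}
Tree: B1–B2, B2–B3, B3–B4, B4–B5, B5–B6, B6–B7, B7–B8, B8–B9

A tree decomposition must satisfy three properties: every vertex lies in some bag; for every edge, both endpoints lie together in some bag; and for every vertex, the bags containing it form a connected subtree. Here vertex 6 appears in no bag, so the decomposition is invalid.

No — vertex 6 appears in no bag.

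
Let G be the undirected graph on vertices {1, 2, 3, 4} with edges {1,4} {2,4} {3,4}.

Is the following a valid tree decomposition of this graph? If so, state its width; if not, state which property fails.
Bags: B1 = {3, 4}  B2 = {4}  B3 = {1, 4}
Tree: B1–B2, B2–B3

No — vertex 2 appears in no bag.

A tree decomposition must satisfy three properties: every vertex lies in some bag; for every edge, both endpoints lie together in some bag; and for every vertex, the bags containing it form a connected subtree. Here vertex 2 appears in no bag, so the decomposition is invalid.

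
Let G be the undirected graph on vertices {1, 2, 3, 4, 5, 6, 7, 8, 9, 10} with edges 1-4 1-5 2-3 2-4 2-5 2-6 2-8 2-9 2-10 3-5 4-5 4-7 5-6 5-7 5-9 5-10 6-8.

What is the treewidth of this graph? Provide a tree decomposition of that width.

Treewidth 2.
Bags: B1 = {2, 5, 10}  B2 = {2, 5, 6}  B3 = {2, 4, 5}  B4 = {1, 4, 5}  B5 = {2, 5, 9}  B6 = {2, 6, 8}  B7 = {4, 5, 7}  B8 = {2, 3, 5}
Tree: B1–B2, B1–B3, B3–B4, B3–B5, B2–B6, B4–B7, B1–B8

The largest bag has 3 vertices, giving width 2; this decomposition certifies tw(G) ≤ 2. Conversely, {2, 6, 8} is a clique of size 3, and the vertices of any clique must share a bag in every tree decomposition; so some bag has ≥ 3 vertices and tw(G) ≥ 2. The upper and lower bounds meet at 2, so that is the treewidth.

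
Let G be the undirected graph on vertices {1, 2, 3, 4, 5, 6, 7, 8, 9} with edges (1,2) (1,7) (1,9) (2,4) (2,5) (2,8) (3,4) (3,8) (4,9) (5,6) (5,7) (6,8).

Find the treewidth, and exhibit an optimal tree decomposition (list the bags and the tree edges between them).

Every bag has size at most 4, so the width is 4 − 1 = 3 and tw(G) ≤ 3. For the lower bound: the 4 vertex sets {3,6,8}, {5}, {2}, {1,4,7,9} are disjoint, each induces a connected subgraph, and every pair is joined by at least one edge of G. Contracting each set to a single vertex therefore yields K_{4} as a minor, and since treewidth is minor-monotone, tw(G) ≥ tw(K_{4}) = 3. Therefore the treewidth is 3.

Treewidth 3.
One such decomposition:
Bags: B1 = {3, 5, 6, 8}  B2 = {2, 3, 5, 8}  B3 = {2, 3, 4, 5}  B4 = {2, 4, 5, 7}  B5 = {1, 2, 4, 7}  B6 = {1, 4, 7, 9}
Tree: B1–B2, B2–B3, B3–B4, B4–B5, B5–B6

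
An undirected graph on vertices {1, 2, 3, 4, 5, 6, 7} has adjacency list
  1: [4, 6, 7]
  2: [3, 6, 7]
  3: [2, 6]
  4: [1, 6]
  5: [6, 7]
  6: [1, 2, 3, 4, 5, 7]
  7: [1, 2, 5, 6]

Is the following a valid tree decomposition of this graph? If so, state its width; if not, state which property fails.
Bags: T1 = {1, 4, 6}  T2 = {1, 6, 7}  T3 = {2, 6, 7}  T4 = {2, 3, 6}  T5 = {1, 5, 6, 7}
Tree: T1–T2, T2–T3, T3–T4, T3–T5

No — bags containing vertex 1 are not connected in the tree.

A tree decomposition must satisfy three properties: every vertex lies in some bag; for every edge, both endpoints lie together in some bag; and for every vertex, the bags containing it form a connected subtree. Here bags containing vertex 1 are not connected in the tree, so the decomposition is invalid.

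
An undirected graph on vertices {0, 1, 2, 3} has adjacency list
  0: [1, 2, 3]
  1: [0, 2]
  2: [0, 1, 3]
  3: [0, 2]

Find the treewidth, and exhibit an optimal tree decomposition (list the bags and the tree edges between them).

Treewidth 2.
One such decomposition:
Bags: B1 = {0, 2, 3}  B2 = {0, 1, 2}
Tree: B1–B2

Each bag holds 3 vertices, so the decomposition has width 2, which upper-bounds the treewidth. For the lower bound, the 3 vertices {0, 1, 2} are pairwise adjacent, and any tree decomposition puts a clique entirely inside one bag — forcing width ≥ 2. Combining the bounds, tw(G) = 2.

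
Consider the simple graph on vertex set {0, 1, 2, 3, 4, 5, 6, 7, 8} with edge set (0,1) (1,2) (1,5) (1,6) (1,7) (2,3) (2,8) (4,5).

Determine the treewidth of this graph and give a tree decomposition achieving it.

Treewidth 1.
One optimal decomposition is:
Bags: B1 = {1, 2}  B2 = {2, 8}  B3 = {1, 5}  B4 = {0, 1}  B5 = {4, 5}  B6 = {1, 7}  B7 = {1, 6}  B8 = {2, 3}
Tree: B1–B2, B1–B3, B3–B4, B3–B5, B4–B6, B4–B7, B1–B8

The largest bag has 2 vertices, giving width 1; this decomposition certifies tw(G) ≤ 1. G has an edge, so its treewidth is at least 1. Therefore the treewidth is 1.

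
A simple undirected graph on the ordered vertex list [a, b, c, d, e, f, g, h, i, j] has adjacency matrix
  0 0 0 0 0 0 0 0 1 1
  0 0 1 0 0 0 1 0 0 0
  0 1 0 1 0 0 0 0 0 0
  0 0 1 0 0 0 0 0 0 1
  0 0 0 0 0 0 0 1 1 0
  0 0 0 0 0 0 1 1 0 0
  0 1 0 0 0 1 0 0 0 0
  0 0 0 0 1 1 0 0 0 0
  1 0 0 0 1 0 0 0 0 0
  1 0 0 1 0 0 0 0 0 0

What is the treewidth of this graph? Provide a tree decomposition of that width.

Treewidth 2.
Bags: B1 = {b, f, g}  B2 = {b, c, f}  B3 = {c, d, f}  B4 = {d, f, j}  B5 = {a, f, j}  B6 = {a, f, i}  B7 = {e, f, i}  B8 = {e, f, h}
Tree: B1–B2, B2–B3, B3–B4, B4–B5, B5–B6, B6–B7, B7–B8

The largest bag has 3 vertices, giving width 2; this decomposition certifies tw(G) ≤ 2. For the lower bound, G contains the cycle f–g–b–c–d–j–a–i–e–h–f, so G is not a forest; only forests have treewidth ≤ 1, hence tw(G) ≥ 2. Hence tw(G) = 2 exactly.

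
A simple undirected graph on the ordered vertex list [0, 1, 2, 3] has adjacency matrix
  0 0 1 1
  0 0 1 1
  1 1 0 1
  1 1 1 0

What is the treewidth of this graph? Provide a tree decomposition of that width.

The largest bag has 3 vertices, giving width 2; this decomposition certifies tw(G) ≤ 2. For the lower bound, the 3 vertices {0, 2, 3} are pairwise adjacent, and any tree decomposition puts a clique entirely inside one bag — forcing width ≥ 2. Therefore the treewidth is 2.

Treewidth 2.
One optimal decomposition is:
Bags: B1 = {1, 2, 3}  B2 = {0, 2, 3}
Tree: B1–B2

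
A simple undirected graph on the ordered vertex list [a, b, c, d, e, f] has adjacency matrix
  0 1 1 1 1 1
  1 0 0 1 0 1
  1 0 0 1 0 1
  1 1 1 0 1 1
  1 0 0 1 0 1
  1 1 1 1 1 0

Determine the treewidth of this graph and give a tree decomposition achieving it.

Treewidth 3.
One such decomposition:
Bags: B1 = {a, c, d, f}  B2 = {a, b, d, f}  B3 = {a, d, e, f}
Tree: B1–B2, B2–B3

The largest bag has 4 vertices, giving width 3; this decomposition certifies tw(G) ≤ 3. For the lower bound, the 4 vertices {a, d, e, f} are pairwise adjacent, and any tree decomposition puts a clique entirely inside one bag — forcing width ≥ 3. Combining the bounds, tw(G) = 3.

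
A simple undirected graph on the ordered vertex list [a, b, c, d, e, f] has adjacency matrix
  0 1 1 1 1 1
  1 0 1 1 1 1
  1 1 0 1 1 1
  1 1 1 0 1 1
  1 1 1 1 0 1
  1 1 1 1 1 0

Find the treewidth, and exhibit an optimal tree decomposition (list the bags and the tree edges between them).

With just one bag of size 6, the width is 6 − 1 = 5, so tw(G) ≤ 5. For the lower bound, the 6 vertices {a, b, c, d, e, f} are pairwise adjacent, and any tree decomposition puts a clique entirely inside one bag — forcing width ≥ 5. Therefore the treewidth is 5.

Treewidth 5.
One such decomposition:
Bags: B1 = {a, b, c, d, e, f}
Tree: (single bag)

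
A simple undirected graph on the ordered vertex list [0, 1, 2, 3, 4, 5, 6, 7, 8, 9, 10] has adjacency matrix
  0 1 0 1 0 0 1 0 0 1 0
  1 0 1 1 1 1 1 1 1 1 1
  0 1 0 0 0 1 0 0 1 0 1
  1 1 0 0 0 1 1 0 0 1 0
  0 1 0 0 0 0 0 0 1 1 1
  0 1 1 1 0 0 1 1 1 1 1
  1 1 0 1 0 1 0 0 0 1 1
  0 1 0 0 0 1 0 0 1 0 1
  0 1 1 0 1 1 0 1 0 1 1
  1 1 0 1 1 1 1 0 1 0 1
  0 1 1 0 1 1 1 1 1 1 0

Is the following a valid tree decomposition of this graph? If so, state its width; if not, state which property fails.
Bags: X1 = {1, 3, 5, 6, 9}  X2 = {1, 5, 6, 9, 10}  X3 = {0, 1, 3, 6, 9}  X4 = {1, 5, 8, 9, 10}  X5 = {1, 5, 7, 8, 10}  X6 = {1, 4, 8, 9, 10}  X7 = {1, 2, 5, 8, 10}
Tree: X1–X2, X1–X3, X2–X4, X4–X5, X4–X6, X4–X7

Vertex coverage: the bags together contain {0, 1, 2, 3, 4, 5, 6, 7, 8, 9, 10}, the full vertex set. Edge coverage: each edge of G has both endpoints in at least one bag. Running intersection: for every vertex, the bags containing it form a connected subtree. All three properties hold, so this is a valid tree decomposition of width max|bag| − 1 = 4, and hence tw(G) ≤ 4.

Yes; width 4.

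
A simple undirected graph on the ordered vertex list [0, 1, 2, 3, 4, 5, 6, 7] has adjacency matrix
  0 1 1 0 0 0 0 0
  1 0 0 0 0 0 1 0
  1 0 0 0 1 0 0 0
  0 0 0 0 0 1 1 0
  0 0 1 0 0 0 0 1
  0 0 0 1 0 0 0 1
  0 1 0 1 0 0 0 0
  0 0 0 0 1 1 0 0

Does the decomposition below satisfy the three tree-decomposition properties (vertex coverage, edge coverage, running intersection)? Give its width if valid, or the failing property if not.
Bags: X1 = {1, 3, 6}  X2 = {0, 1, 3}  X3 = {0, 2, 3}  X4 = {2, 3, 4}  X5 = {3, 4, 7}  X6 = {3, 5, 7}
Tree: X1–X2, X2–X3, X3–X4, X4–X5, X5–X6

Yes; width 2.

Vertex coverage: the bags together contain {0, 1, 2, 3, 4, 5, 6, 7}, the full vertex set. Edge coverage: each edge of G has both endpoints in at least one bag. Running intersection: for every vertex, the bags containing it form a connected subtree. All three properties hold, so this is a valid tree decomposition of width max|bag| − 1 = 2, and hence tw(G) ≤ 2.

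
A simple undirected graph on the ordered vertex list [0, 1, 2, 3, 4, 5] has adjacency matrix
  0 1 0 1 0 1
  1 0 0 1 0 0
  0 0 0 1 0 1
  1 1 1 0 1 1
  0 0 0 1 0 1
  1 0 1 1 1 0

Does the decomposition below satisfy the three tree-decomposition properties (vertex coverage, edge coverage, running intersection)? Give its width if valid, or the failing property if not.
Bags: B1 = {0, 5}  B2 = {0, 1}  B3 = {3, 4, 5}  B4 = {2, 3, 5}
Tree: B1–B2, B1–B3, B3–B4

A tree decomposition must satisfy three properties: every vertex lies in some bag; for every edge, both endpoints lie together in some bag; and for every vertex, the bags containing it form a connected subtree. Here edge (3,0) lies in no bag, so the decomposition is invalid.

No — edge (3,0) lies in no bag.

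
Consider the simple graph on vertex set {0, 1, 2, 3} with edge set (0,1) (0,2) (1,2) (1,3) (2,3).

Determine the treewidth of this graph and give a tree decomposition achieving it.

The largest bag has 3 vertices, giving width 2; this decomposition certifies tw(G) ≤ 2. For the lower bound, the 3 vertices {0, 1, 2} are pairwise adjacent, and any tree decomposition puts a clique entirely inside one bag — forcing width ≥ 2. Hence tw(G) = 2 exactly.

Treewidth 2.
Bags: B1 = {0, 1, 2}  B2 = {1, 2, 3}
Tree: B1–B2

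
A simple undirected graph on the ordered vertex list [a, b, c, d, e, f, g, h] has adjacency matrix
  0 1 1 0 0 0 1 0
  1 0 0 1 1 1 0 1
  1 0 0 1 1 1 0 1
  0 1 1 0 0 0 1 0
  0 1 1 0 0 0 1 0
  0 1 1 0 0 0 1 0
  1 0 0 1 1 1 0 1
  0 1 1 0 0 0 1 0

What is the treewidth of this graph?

A width-3 tree decomposition is:
Bags: B1 = {b, c, e, g}  B2 = {b, c, g, h}  B3 = {a, b, c, g}  B4 = {b, c, d, g}  B5 = {b, c, f, g}
Tree: B1–B2, B2–B3, B3–B4, B4–B5
The largest bag has 4 vertices, giving width 3; this decomposition certifies tw(G) ≤ 3. For the lower bound: the 4 vertex sets {e,g}, {c,h}, {b}, {a} are disjoint, each induces a connected subgraph, and every pair is joined by at least one edge of G. Contracting each set to a single vertex therefore yields K_{4} as a minor, and since treewidth is minor-monotone, tw(G) ≥ tw(K_{4}) = 3. Hence tw(G) = 3 exactly.

3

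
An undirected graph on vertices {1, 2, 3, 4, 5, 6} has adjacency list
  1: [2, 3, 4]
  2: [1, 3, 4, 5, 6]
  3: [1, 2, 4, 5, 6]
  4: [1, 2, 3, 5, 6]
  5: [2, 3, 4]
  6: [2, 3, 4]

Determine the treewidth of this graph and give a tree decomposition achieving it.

The largest bag has 4 vertices, giving width 3; this decomposition certifies tw(G) ≤ 3. For the lower bound, the 4 vertices {1, 2, 3, 4} are pairwise adjacent, and any tree decomposition puts a clique entirely inside one bag — forcing width ≥ 3. Combining the bounds, tw(G) = 3.

Treewidth 3.
One such decomposition:
Bags: B1 = {2, 3, 4, 5}  B2 = {1, 2, 3, 4}  B3 = {2, 3, 4, 6}
Tree: B1–B2, B1–B3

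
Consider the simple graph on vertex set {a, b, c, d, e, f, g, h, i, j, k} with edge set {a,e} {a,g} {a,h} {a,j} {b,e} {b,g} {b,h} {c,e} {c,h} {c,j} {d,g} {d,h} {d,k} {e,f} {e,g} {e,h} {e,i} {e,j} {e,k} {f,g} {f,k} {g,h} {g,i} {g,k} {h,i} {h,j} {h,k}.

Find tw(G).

3

A width-3 tree decomposition is:
Bags: B1 = {d, g, h, k}  B2 = {e, g, h, k}  B3 = {e, f, g, k}  B4 = {b, e, g, h}  B5 = {a, e, g, h}  B6 = {e, g, h, i}  B7 = {a, e, h, j}  B8 = {c, e, h, j}
Tree: B1–B2, B2–B3, B2–B4, B2–B5, B4–B6, B5–B7, B7–B8
Each bag holds 4 vertices, so the decomposition has width 3, which upper-bounds the treewidth. Conversely, {d, g, h, k} is a clique of size 4, and the vertices of any clique must share a bag in every tree decomposition; so some bag has ≥ 4 vertices and tw(G) ≥ 3. The upper and lower bounds meet at 3, so that is the treewidth.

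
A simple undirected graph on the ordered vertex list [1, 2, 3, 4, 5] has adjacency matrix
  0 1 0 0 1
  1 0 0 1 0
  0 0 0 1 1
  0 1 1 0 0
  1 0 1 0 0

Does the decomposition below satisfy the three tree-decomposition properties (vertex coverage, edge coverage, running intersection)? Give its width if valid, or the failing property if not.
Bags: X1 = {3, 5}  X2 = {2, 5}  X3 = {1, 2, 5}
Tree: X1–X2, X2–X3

No — vertex 4 appears in no bag.

A tree decomposition must satisfy three properties: every vertex lies in some bag; for every edge, both endpoints lie together in some bag; and for every vertex, the bags containing it form a connected subtree. Here vertex 4 appears in no bag, so the decomposition is invalid.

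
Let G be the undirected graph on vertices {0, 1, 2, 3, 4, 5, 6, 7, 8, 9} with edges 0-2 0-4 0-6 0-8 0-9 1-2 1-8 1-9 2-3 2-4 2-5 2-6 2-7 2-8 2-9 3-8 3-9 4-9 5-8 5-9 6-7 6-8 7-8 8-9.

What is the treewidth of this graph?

3

A width-3 tree decomposition is:
Bags: B1 = {0, 2, 8, 9}  B2 = {0, 2, 4, 9}  B3 = {2, 5, 8, 9}  B4 = {2, 3, 8, 9}  B5 = {0, 2, 6, 8}  B6 = {1, 2, 8, 9}  B7 = {2, 6, 7, 8}
Tree: B1–B2, B1–B3, B1–B4, B1–B5, B3–B6, B5–B7
Every bag has size at most 4, so the width is 4 − 1 = 3 and tw(G) ≤ 3. On the other hand G contains the 4-clique {0, 2, 8, 9}. A clique must lie in a single bag of any decomposition, so no decomposition can have width below 3. Hence tw(G) = 3 exactly.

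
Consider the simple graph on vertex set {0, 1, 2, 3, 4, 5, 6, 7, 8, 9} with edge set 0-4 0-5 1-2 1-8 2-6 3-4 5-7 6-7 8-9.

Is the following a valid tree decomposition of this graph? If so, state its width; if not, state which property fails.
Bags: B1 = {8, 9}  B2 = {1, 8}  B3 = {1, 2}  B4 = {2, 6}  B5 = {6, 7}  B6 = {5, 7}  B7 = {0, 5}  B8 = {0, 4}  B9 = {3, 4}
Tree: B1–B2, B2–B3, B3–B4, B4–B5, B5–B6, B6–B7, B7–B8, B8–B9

Vertex coverage: the bags together contain {0, 1, 2, 3, 4, 5, 6, 7, 8, 9}, the full vertex set. Edge coverage: each edge of G has both endpoints in at least one bag. Running intersection: for every vertex, the bags containing it form a connected subtree. All three properties hold, so this is a valid tree decomposition of width max|bag| − 1 = 1, and hence tw(G) ≤ 1.

Yes; width 1.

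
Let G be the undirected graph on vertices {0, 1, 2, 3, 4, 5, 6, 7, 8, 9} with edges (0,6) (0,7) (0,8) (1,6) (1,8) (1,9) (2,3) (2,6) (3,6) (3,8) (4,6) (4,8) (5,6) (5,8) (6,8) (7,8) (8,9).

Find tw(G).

A width-2 tree decomposition is:
Bags: B1 = {0, 6, 8}  B2 = {5, 6, 8}  B3 = {0, 7, 8}  B4 = {3, 6, 8}  B5 = {1, 6, 8}  B6 = {2, 3, 6}  B7 = {1, 8, 9}  B8 = {4, 6, 8}
Tree: B1–B2, B1–B3, B1–B4, B2–B5, B4–B6, B5–B7, B5–B8
The largest bag has 3 vertices, giving width 2; this decomposition certifies tw(G) ≤ 2. On the other hand G contains the 3-clique {1, 8, 9}. A clique must lie in a single bag of any decomposition, so no decomposition can have width below 2. Therefore the treewidth is 2.

2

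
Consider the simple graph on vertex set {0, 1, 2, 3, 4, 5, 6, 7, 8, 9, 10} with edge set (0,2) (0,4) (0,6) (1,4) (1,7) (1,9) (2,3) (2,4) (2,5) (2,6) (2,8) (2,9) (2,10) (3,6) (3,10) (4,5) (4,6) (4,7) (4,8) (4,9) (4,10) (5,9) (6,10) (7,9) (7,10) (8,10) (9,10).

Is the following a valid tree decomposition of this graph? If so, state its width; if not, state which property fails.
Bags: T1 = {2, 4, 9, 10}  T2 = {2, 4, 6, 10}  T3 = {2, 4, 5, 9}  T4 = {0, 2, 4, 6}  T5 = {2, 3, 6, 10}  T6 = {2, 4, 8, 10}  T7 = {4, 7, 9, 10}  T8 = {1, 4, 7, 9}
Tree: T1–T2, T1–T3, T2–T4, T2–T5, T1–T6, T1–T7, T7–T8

Checking the three conditions: (i) the bags cover all of {0, 1, 2, 3, 4, 5, 6, 7, 8, 9, 10}; (ii) for each edge, some bag contains both endpoints; (iii) the bags containing any fixed vertex form a subtree. All hold, so the decomposition is valid with width 4 − 1 = 3.

Yes; width 3.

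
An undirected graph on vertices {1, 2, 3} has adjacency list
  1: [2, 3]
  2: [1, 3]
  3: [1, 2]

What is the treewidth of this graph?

2

A width-2 tree decomposition is:
Bags: B1 = {1, 2, 3}
Tree: (single bag)
A single bag containing all 3 vertices is trivially a valid decomposition of width 2. Conversely, {1, 2, 3} is a clique of size 3, and the vertices of any clique must share a bag in every tree decomposition; so some bag has ≥ 3 vertices and tw(G) ≥ 2. Therefore the treewidth is 2.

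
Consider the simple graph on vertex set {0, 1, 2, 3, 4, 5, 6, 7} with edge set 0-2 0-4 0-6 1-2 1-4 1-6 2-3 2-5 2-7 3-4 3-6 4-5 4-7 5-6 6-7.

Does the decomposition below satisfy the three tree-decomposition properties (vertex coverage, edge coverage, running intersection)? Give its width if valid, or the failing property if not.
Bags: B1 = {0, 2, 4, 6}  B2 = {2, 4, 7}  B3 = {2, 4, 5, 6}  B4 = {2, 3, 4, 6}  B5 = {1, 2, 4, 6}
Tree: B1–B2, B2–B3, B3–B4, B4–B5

A tree decomposition must satisfy three properties: every vertex lies in some bag; for every edge, both endpoints lie together in some bag; and for every vertex, the bags containing it form a connected subtree. Here edge (6,7) lies in no bag, so the decomposition is invalid.

No — edge (6,7) lies in no bag.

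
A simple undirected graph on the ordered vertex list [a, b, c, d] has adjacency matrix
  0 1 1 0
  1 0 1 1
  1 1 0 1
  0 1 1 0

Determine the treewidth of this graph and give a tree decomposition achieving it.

Treewidth 2.
Bags: B1 = {b, c, d}  B2 = {a, b, c}
Tree: B1–B2

Every bag has size at most 3, so the width is 3 − 1 = 2 and tw(G) ≤ 2. On the other hand G contains the 3-clique {b, c, d}. A clique must lie in a single bag of any decomposition, so no decomposition can have width below 2. Hence tw(G) = 2 exactly.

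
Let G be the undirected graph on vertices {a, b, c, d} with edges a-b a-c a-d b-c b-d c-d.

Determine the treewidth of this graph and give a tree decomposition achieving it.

With just one bag of size 4, the width is 4 − 1 = 3, so tw(G) ≤ 3. Conversely, {a, b, c, d} is a clique of size 4, and the vertices of any clique must share a bag in every tree decomposition; so some bag has ≥ 4 vertices and tw(G) ≥ 3. Therefore the treewidth is 3.

Treewidth 3.
One such decomposition:
Bags: B1 = {a, b, c, d}
Tree: (single bag)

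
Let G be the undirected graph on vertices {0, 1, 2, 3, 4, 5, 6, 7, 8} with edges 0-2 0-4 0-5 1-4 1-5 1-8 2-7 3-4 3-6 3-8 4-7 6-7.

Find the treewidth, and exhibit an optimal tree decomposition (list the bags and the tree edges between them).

Treewidth 3.
One such decomposition:
Bags: B1 = {0, 2, 6, 7}  B2 = {0, 4, 6, 7}  B3 = {0, 3, 4, 6}  B4 = {0, 3, 4, 5}  B5 = {1, 3, 4, 5}  B6 = {1, 3, 5, 8}
Tree: B1–B2, B2–B3, B3–B4, B4–B5, B5–B6

Each bag holds 4 vertices, so the decomposition has width 3, which upper-bounds the treewidth. For the lower bound: the 4 vertex sets {2,6,7}, {0}, {4}, {1,3,5,8} are disjoint, each induces a connected subgraph, and every pair is joined by at least one edge of G. Contracting each set to a single vertex therefore yields K_{4} as a minor, and since treewidth is minor-monotone, tw(G) ≥ tw(K_{4}) = 3. Combining the bounds, tw(G) = 3.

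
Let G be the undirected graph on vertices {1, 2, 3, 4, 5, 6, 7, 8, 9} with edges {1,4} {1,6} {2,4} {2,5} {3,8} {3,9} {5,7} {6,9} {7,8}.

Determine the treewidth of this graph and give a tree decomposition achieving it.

Each bag holds 3 vertices, so the decomposition has width 2, which upper-bounds the treewidth. The edges 9–3–8–7–5–2–4–1–6–9 form a cycle, so G is not a tree and its treewidth is at least 2. The upper and lower bounds meet at 2, so that is the treewidth.

Treewidth 2.
One optimal decomposition is:
Bags: B1 = {3, 8, 9}  B2 = {7, 8, 9}  B3 = {5, 7, 9}  B4 = {2, 5, 9}  B5 = {2, 4, 9}  B6 = {1, 4, 9}  B7 = {1, 6, 9}
Tree: B1–B2, B2–B3, B3–B4, B4–B5, B5–B6, B6–B7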